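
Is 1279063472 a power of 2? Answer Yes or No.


0b1001100001111001111010110110000. Multiple bits set => No

No


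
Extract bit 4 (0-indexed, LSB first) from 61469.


0b1111000000011101, position 4 = 1

1


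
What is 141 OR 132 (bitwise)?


0b10001101 | 0b10000100 = 0b10001101 = 141

141


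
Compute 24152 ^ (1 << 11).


24152 ^ (1 << 11) = 24152 ^ 2048 = 22104

22104


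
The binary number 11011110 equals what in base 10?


11011110 in decimal = 222

222


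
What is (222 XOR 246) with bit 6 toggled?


Step 1: 222 ^ 246 = 40
Step 2: 40 ^ (1 << 6) = 40 ^ 64 = 104

104


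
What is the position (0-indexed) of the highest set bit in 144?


0b10010000. Highest set bit at position 7

7


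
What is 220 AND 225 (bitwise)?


0b11011100 & 0b11100001 = 0b11000000 = 192

192


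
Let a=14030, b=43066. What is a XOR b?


14030 ^ 43066 = 40692

40692


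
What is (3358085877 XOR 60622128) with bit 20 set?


Step 1: 3358085877 ^ 60622128 = 3417659333
Step 2: 3417659333 | (1 << 20) = 3417659333 | 1048576 = 3417659333

3417659333


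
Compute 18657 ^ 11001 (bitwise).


0b100100011100001 ^ 0b10101011111001 = 0b110001000011000 = 25112

25112


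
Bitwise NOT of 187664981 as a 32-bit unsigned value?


~0b1011001011111000101001010101 = 0b11110100110100000111010110101010 = 4107302314 (32-bit unsigned)

4107302314


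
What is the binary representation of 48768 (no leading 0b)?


48768 = 1011111010000000 in binary

1011111010000000


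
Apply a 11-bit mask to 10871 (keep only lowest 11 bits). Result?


10871 & 2047 = 631

631


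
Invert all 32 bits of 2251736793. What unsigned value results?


2251736793 ^ 4294967295 = 2043230502

2043230502


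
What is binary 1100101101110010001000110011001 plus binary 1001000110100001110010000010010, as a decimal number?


1100101101110010001000110011001 + 1001000110100001110010000010010 = 10101110100010011111010110101011 = 2928276907

2928276907


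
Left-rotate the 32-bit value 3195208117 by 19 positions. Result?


Rotate 0b10111110011100110000000110110101 left by 19 (32-bit) = 0b1101101011011111001110011000 = 229503896

229503896


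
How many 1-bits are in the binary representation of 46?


0b101110 has 4 set bits

4


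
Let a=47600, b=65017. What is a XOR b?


47600 ^ 65017 = 17417

17417


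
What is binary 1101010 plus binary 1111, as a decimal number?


1101010 + 1111 = 1111001 = 121

121


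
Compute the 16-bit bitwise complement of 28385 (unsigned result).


~0b110111011100001 = 0b1001000100011110 = 37150 (16-bit unsigned)

37150


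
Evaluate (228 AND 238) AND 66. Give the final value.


Step 1: 228 & 238 = 228
Step 2: 228 & 66 = 64

64


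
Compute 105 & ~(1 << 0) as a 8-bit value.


105 & ~(1 << 0) = 104

104


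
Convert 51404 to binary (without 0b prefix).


51404 = 1100100011001100 in binary

1100100011001100


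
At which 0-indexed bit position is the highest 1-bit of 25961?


0b110010101101001. Highest set bit at position 14

14


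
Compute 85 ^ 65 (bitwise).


0b1010101 ^ 0b1000001 = 0b10100 = 20

20


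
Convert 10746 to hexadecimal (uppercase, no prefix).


10746 = 29FA hex

29FA


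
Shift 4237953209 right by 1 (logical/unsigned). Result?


0b11111100100110100000100010111001 >> 1 = 0b1111110010011010000010001011100 = 2118976604

2118976604


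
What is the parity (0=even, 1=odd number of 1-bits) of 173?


0b10101101 has 5 ones => parity 1

1


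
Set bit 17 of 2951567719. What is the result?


2951567719 | (1 << 17) = 2951567719 | 131072 = 2951698791

2951698791


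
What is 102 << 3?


0b1100110 << 3 = 0b1100110000 = 816

816


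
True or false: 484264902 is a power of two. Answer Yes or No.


0b11100110111010100101111000110. Multiple bits set => No

No


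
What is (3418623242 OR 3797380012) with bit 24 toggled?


Step 1: 3418623242 | 3797380012 = 3956764590
Step 2: 3956764590 ^ (1 << 24) = 3956764590 ^ 16777216 = 3939987374

3939987374


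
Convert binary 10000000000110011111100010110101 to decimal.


10000000000110011111100010110101 in decimal = 2149185717

2149185717


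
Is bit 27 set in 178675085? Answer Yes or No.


0b1010101001100101110110001101, bit 27 = 1. Yes

Yes


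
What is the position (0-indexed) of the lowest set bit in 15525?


0b11110010100101. Lowest set bit at position 0

0


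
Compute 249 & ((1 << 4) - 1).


249 & 15 = 9

9


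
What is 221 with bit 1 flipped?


221 ^ (1 << 1) = 221 ^ 2 = 223

223


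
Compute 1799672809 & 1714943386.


0b1101011010001001101001111101001 & 0b1100110001101111111010110011010 = 0b1100010000001001101000110001000 = 1644482952

1644482952


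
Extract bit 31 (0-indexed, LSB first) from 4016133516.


0b11101111011000010101010110001100, position 31 = 1

1


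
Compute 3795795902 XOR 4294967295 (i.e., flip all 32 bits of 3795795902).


3795795902 ^ 4294967295 = 499171393

499171393


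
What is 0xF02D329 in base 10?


F02D329 hex = 251843369 decimal

251843369


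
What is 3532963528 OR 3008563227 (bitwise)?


0b11010010100101001011111011001000 | 0b10110011010100110000100000011011 = 0b11110011110101111011111011011011 = 4091002587

4091002587


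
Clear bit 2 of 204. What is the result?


204 & ~(1 << 2) = 200

200


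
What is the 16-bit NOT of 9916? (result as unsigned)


~0b10011010111100 = 0b1101100101000011 = 55619 (16-bit unsigned)

55619


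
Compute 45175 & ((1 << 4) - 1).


45175 & 15 = 7

7


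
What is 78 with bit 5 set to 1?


78 | (1 << 5) = 78 | 32 = 110

110


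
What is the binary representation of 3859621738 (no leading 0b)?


3859621738 = 11100110000011010010011101101010 in binary

11100110000011010010011101101010


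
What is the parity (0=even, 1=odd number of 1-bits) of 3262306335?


0b11000010011100101101100000011111 has 16 ones => parity 0

0


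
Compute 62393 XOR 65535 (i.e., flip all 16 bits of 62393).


62393 ^ 65535 = 3142

3142


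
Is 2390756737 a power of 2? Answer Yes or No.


0b10001110100000000000110110000001. Multiple bits set => No

No


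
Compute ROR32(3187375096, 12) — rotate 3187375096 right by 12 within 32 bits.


Rotate 0b10111101111110110111101111111000 right by 12 (32-bit) = 0b10111111100010111101111110110111 = 3213615031

3213615031


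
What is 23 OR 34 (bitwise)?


0b10111 | 0b100010 = 0b110111 = 55

55


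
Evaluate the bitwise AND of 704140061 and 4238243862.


0b101001111110000101001100011101 & 0b11111100100111100111100000010110 = 0b101000100110000101000000010100 = 681070612

681070612


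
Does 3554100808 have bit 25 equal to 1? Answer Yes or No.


0b11010011110101110100011001001000, bit 25 = 1. Yes

Yes


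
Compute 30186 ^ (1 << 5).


30186 ^ (1 << 5) = 30186 ^ 32 = 30154

30154


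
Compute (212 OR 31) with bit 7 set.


Step 1: 212 | 31 = 223
Step 2: 223 | (1 << 7) = 223 | 128 = 223

223


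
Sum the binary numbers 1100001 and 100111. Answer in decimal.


1100001 + 100111 = 10001000 = 136

136


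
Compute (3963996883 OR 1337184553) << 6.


Step 1: 3963996883 | 1337184553 = 4025998331
Step 2: 4025998331 << 6 = 257663893184

257663893184


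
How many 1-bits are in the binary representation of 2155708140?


0b10000000011111010111111011101100 has 18 set bits

18


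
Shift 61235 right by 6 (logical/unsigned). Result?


0b1110111100110011 >> 6 = 0b1110111100 = 956

956


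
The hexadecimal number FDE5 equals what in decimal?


FDE5 hex = 64997 decimal

64997


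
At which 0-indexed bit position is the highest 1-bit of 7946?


0b1111100001010. Highest set bit at position 12

12


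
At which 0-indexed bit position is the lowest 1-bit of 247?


0b11110111. Lowest set bit at position 0

0


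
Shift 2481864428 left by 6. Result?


0b10010011111011100011111011101100 << 6 = 0b10010011111011100011111011101100000000 = 158839323392

158839323392


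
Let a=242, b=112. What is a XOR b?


242 ^ 112 = 130

130


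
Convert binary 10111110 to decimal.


10111110 in decimal = 190

190


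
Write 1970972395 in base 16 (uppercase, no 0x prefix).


1970972395 = 757AA6EB hex

757AA6EB


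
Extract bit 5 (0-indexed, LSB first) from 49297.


0b1100000010010001, position 5 = 0

0


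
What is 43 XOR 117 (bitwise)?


0b101011 ^ 0b1110101 = 0b1011110 = 94

94


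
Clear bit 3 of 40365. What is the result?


40365 & ~(1 << 3) = 40357

40357


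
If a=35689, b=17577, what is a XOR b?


35689 ^ 17577 = 53184

53184


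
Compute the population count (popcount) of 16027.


0b11111010011011 has 10 set bits

10


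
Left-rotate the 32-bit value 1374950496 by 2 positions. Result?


Rotate 0b1010001111101000001010001100000 left by 2 (32-bit) = 0b1000111110100000101000110000001 = 1204834689

1204834689


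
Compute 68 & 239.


0b1000100 & 0b11101111 = 0b1000100 = 68

68


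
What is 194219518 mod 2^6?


194219518 & 63 = 62

62


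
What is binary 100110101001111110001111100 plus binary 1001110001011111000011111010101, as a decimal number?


100110101001111110001111100 + 1001110001011111000011111010101 = 1010011000001001000010001010001 = 1392804945

1392804945


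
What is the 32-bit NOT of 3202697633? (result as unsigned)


~0b10111110111001010100100110100001 = 0b1000001000110101011011001011110 = 1092269662 (32-bit unsigned)

1092269662


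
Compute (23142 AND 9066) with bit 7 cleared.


Step 1: 23142 & 9066 = 610
Step 2: 610 & ~(1 << 7) = 610

610


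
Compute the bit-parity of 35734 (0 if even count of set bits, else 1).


0b1000101110010110 has 8 ones => parity 0

0


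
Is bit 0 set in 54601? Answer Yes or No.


0b1101010101001001, bit 0 = 1. Yes

Yes


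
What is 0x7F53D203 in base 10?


7F53D203 hex = 2136199683 decimal

2136199683


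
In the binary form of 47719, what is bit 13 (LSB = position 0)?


0b1011101001100111, position 13 = 1

1


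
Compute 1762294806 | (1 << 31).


1762294806 | (1 << 31) = 1762294806 | 2147483648 = 3909778454

3909778454


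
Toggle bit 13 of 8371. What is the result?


8371 ^ (1 << 13) = 8371 ^ 8192 = 179

179


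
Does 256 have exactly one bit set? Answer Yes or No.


0b100000000. Only one bit set => Yes

Yes


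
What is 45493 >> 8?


0b1011000110110101 >> 8 = 0b10110001 = 177

177


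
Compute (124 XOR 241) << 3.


Step 1: 124 ^ 241 = 141
Step 2: 141 << 3 = 1128

1128


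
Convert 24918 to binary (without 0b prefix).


24918 = 110000101010110 in binary

110000101010110


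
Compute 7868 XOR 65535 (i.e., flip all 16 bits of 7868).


7868 ^ 65535 = 57667

57667


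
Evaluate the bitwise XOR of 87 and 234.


0b1010111 ^ 0b11101010 = 0b10111101 = 189

189


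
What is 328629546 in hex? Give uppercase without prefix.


328629546 = 13967D2A hex

13967D2A


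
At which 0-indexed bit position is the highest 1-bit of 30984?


0b111100100001000. Highest set bit at position 14

14


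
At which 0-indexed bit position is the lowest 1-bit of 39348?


0b1001100110110100. Lowest set bit at position 2

2


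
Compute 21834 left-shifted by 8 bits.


0b101010101001010 << 8 = 0b10101010100101000000000 = 5589504

5589504


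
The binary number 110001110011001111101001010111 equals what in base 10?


110001110011001111101001010111 in decimal = 835517015

835517015


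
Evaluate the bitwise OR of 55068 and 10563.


0b1101011100011100 | 0b10100101000011 = 0b1111111101011111 = 65375

65375


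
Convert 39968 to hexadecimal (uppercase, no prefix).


39968 = 9C20 hex

9C20


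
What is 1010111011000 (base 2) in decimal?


1010111011000 in decimal = 5592

5592


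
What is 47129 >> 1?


0b1011100000011001 >> 1 = 0b101110000001100 = 23564

23564


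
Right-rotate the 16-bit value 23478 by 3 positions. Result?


Rotate 0b101101110110110 right by 3 (16-bit) = 0b1100101101110110 = 52086

52086


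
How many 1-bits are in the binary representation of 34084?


0b1000010100100100 has 5 set bits

5


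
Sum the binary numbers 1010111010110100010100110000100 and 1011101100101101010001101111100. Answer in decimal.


1010111010110100010100110000100 + 1011101100101101010001101111100 = 10110100111100001100110100000000 = 3035680000

3035680000


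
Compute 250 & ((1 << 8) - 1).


250 & 255 = 250

250


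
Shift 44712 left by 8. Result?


0b1010111010101000 << 8 = 0b101011101010100000000000 = 11446272

11446272


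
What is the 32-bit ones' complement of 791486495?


791486495 ^ 4294967295 = 3503480800

3503480800


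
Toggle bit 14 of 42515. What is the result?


42515 ^ (1 << 14) = 42515 ^ 16384 = 58899

58899


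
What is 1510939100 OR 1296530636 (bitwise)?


0b1011010000011110001100111011100 | 0b1001101010001110111110011001100 = 0b1011111010011110111110111011100 = 1599045084

1599045084


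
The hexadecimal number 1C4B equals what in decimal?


1C4B hex = 7243 decimal

7243


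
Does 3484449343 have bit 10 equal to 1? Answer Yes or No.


0b11001111101100000111101000111111, bit 10 = 0. No

No


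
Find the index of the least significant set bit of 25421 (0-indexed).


0b110001101001101. Lowest set bit at position 0

0


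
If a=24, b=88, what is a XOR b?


24 ^ 88 = 64

64


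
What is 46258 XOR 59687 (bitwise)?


0b1011010010110010 ^ 0b1110100100100111 = 0b101110110010101 = 23957

23957


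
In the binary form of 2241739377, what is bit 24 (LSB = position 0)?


0b10000101100111100011101001110001, position 24 = 1

1


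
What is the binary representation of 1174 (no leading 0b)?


1174 = 10010010110 in binary

10010010110


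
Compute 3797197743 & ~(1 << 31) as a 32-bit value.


3797197743 & ~(1 << 31) = 1649714095

1649714095


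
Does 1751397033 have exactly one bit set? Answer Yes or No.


0b1101000011001000011001010101001. Multiple bits set => No

No


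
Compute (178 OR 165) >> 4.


Step 1: 178 | 165 = 183
Step 2: 183 >> 4 = 11

11


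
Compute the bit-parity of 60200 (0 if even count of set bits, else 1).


0b1110101100101000 has 8 ones => parity 0

0


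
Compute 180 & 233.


0b10110100 & 0b11101001 = 0b10100000 = 160

160


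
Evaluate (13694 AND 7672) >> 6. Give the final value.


Step 1: 13694 & 7672 = 5496
Step 2: 5496 >> 6 = 85

85


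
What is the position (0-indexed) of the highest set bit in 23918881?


0b1011011001111100100100001. Highest set bit at position 24

24


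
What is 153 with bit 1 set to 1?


153 | (1 << 1) = 153 | 2 = 155

155


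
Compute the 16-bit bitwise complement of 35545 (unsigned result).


~0b1000101011011001 = 0b111010100100110 = 29990 (16-bit unsigned)

29990


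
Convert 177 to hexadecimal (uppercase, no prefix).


177 = B1 hex

B1


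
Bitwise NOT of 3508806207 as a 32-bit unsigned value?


~0b11010001001001000010001000111111 = 0b101110110110111101110111000000 = 786161088 (32-bit unsigned)

786161088


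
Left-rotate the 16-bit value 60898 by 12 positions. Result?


Rotate 0b1110110111100010 left by 12 (16-bit) = 0b10111011011110 = 11998

11998


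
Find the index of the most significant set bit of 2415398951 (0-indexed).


0b10001111111110000001000000100111. Highest set bit at position 31

31


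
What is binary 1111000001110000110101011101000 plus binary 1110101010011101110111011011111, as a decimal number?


1111000001110000110101011101000 + 1110101010011101110111011011111 = 11101101100001110101100111000111 = 3985070535

3985070535


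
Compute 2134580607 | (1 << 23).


2134580607 | (1 << 23) = 2134580607 | 8388608 = 2142969215

2142969215


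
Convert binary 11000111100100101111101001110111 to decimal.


11000111100100101111101001110111 in decimal = 3348298359

3348298359


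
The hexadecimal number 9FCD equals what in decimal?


9FCD hex = 40909 decimal

40909


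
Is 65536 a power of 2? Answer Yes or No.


0b10000000000000000. Only one bit set => Yes

Yes


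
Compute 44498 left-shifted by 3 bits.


0b1010110111010010 << 3 = 0b1010110111010010000 = 355984

355984


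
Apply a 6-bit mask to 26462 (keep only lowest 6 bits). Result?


26462 & 63 = 30

30


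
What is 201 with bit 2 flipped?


201 ^ (1 << 2) = 201 ^ 4 = 205

205


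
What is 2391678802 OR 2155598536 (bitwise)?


0b10001110100011100001111101010010 | 0b10000000011110111101001011001000 = 0b10001110111111111101111111011010 = 2399133658

2399133658


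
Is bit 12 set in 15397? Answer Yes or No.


0b11110000100101, bit 12 = 1. Yes

Yes


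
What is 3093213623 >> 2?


0b10111000010111101011000110110111 >> 2 = 0b101110000101111010110001101101 = 773303405

773303405


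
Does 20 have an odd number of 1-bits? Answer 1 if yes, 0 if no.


0b10100 has 2 ones => parity 0

0


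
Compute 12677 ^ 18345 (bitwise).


0b11000110000101 ^ 0b100011110101001 = 0b111011000101100 = 30252

30252


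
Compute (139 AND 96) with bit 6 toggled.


Step 1: 139 & 96 = 0
Step 2: 0 ^ (1 << 6) = 0 ^ 64 = 64

64


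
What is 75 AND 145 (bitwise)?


0b1001011 & 0b10010001 = 0b1 = 1

1


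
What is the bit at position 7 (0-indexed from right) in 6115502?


0b10111010101000010101110, position 7 = 1

1


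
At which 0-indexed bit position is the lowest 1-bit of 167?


0b10100111. Lowest set bit at position 0

0


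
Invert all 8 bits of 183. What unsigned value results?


183 ^ 255 = 72

72


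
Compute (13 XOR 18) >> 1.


Step 1: 13 ^ 18 = 31
Step 2: 31 >> 1 = 15

15


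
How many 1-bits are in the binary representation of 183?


0b10110111 has 6 set bits

6


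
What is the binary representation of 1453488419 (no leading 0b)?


1453488419 = 1010110101000100111100100100011 in binary

1010110101000100111100100100011


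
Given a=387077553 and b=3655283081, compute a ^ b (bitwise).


387077553 ^ 3655283081 = 3469567032

3469567032


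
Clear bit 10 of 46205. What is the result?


46205 & ~(1 << 10) = 45181

45181


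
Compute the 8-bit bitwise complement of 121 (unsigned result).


~0b1111001 = 0b10000110 = 134 (8-bit unsigned)

134


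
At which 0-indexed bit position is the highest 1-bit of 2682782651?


0b10011111111010000000001110111011. Highest set bit at position 31

31


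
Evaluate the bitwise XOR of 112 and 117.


0b1110000 ^ 0b1110101 = 0b101 = 5

5


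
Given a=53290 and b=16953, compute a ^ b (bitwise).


53290 ^ 16953 = 37395

37395


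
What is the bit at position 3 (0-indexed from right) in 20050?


0b100111001010010, position 3 = 0

0


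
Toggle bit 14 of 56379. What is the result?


56379 ^ (1 << 14) = 56379 ^ 16384 = 39995

39995


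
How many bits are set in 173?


0b10101101 has 5 set bits

5


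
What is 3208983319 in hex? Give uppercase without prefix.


3208983319 = BF453317 hex

BF453317


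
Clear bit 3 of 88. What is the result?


88 & ~(1 << 3) = 80

80


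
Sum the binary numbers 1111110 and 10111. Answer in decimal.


1111110 + 10111 = 10010101 = 149

149


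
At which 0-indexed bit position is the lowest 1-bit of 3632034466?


0b11011000011111000111001010100010. Lowest set bit at position 1

1


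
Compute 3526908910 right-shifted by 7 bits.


0b11010010001110000101101111101110 >> 7 = 0b1101001000111000010110111 = 27553975

27553975


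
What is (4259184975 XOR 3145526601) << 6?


Step 1: 4259184975 ^ 3145526601 = 1185082374
Step 2: 1185082374 << 6 = 75845271936

75845271936


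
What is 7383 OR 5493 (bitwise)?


0b1110011010111 | 0b1010101110101 = 0b1110111110111 = 7671

7671


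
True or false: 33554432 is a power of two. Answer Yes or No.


0b10000000000000000000000000. Only one bit set => Yes

Yes


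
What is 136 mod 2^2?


136 & 3 = 0

0


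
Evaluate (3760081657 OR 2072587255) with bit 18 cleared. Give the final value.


Step 1: 3760081657 | 2072587255 = 4221529087
Step 2: 4221529087 & ~(1 << 18) = 4221266943

4221266943


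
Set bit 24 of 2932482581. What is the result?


2932482581 | (1 << 24) = 2932482581 | 16777216 = 2949259797

2949259797


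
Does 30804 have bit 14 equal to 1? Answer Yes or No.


0b111100001010100, bit 14 = 1. Yes

Yes


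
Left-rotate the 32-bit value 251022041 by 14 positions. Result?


Rotate 0b1110111101100100101011011001 left by 14 (32-bit) = 0b10010010101101100100001110111101 = 2461418429

2461418429


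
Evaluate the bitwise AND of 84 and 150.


0b1010100 & 0b10010110 = 0b10100 = 20

20


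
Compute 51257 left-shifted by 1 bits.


0b1100100000111001 << 1 = 0b11001000001110010 = 102514

102514


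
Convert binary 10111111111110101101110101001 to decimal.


10111111111110101101110101001 in decimal = 402611113

402611113


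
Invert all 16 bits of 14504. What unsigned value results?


14504 ^ 65535 = 51031

51031


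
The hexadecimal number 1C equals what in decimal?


1C hex = 28 decimal

28


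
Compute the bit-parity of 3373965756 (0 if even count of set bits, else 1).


0b11001001000110101010000110111100 has 15 ones => parity 1

1


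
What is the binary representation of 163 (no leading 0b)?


163 = 10100011 in binary

10100011


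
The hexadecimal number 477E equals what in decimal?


477E hex = 18302 decimal

18302


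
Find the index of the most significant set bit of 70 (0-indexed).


0b1000110. Highest set bit at position 6

6


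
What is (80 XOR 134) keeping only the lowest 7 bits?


Step 1: 80 ^ 134 = 214
Step 2: 214 & 127 = 86

86


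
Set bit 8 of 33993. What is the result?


33993 | (1 << 8) = 33993 | 256 = 34249

34249


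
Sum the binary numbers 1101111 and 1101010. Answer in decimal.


1101111 + 1101010 = 11011001 = 217

217


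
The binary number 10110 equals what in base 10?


10110 in decimal = 22

22


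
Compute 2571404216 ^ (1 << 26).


2571404216 ^ (1 << 26) = 2571404216 ^ 67108864 = 2638513080

2638513080


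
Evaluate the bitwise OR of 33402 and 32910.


0b1000001001111010 | 0b1000000010001110 = 0b1000001011111110 = 33534

33534


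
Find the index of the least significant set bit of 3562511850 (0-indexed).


0b11010100010101111001110111101010. Lowest set bit at position 1

1


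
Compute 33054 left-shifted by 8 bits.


0b1000000100011110 << 8 = 0b100000010001111000000000 = 8461824

8461824


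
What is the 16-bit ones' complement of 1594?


1594 ^ 65535 = 63941

63941


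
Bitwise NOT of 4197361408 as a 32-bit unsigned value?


~0b11111010001011101010011100000000 = 0b101110100010101100011111111 = 97605887 (32-bit unsigned)

97605887


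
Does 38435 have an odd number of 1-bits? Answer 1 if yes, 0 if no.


0b1001011000100011 has 7 ones => parity 1

1


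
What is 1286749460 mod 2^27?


1286749460 & 134217727 = 78789908

78789908


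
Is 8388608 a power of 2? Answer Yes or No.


0b100000000000000000000000. Only one bit set => Yes

Yes


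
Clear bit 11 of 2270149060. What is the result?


2270149060 & ~(1 << 11) = 2270147012

2270147012


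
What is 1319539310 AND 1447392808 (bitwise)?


0b1001110101001101001001001101110 & 0b1010110010001010111011000101000 = 0b1000110000001000001001000101000 = 1174671912

1174671912


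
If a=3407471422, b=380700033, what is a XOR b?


3407471422 ^ 380700033 = 3718833855

3718833855


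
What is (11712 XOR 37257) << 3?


Step 1: 11712 ^ 37257 = 48201
Step 2: 48201 << 3 = 385608

385608


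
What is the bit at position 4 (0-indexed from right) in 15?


0b1111, position 4 = 0

0


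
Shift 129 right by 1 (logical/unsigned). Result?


0b10000001 >> 1 = 0b1000000 = 64

64


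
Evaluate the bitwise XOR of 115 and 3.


0b1110011 ^ 0b11 = 0b1110000 = 112

112


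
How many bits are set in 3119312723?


0b10111001111011001110111101010011 has 21 set bits

21


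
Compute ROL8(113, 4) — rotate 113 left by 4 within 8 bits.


Rotate 0b1110001 left by 4 (8-bit) = 0b10111 = 23

23


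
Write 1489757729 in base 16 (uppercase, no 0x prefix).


1489757729 = 58CBE621 hex

58CBE621


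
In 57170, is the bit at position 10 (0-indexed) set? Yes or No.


0b1101111101010010, bit 10 = 1. Yes

Yes


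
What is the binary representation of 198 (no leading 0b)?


198 = 11000110 in binary

11000110


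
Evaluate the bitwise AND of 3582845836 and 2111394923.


0b11010101100011011110001110001100 & 0b1111101110110010101010001101011 = 0b1010101100010010100000000001000 = 1435058184

1435058184


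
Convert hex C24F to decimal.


C24F hex = 49743 decimal

49743


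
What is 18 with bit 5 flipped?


18 ^ (1 << 5) = 18 ^ 32 = 50

50


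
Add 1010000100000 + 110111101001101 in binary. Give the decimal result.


1010000100000 + 110111101001101 = 1000001101101101 = 33645

33645


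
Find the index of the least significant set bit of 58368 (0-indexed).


0b1110010000000000. Lowest set bit at position 10

10


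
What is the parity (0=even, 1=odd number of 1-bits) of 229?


0b11100101 has 5 ones => parity 1

1


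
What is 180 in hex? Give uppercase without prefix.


180 = B4 hex

B4


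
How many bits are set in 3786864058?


0b11100001101101101111010110111010 has 20 set bits

20


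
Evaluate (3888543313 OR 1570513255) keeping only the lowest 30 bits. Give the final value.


Step 1: 3888543313 | 1570513255 = 4292769655
Step 2: 4292769655 & 1073741823 = 1071544183

1071544183


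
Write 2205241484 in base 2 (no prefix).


2205241484 = 10000011011100010101000010001100 in binary

10000011011100010101000010001100


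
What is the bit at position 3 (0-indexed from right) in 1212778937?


0b1001000010010011000100110111001, position 3 = 1

1


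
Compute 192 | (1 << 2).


192 | (1 << 2) = 192 | 4 = 196

196


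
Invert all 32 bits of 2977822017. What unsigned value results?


2977822017 ^ 4294967295 = 1317145278

1317145278


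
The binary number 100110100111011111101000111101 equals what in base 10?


100110100111011111101000111101 in decimal = 647887421

647887421


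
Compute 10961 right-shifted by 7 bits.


0b10101011010001 >> 7 = 0b1010101 = 85

85


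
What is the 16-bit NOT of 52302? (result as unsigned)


~0b1100110001001110 = 0b11001110110001 = 13233 (16-bit unsigned)

13233


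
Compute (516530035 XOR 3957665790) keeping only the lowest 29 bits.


Step 1: 516530035 ^ 3957665790 = 4113346701
Step 2: 4113346701 & 536870911 = 355250317

355250317


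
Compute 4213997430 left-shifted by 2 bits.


0b11111011001011000111111101110110 << 2 = 0b1111101100101100011111110111011000 = 16855989720

16855989720


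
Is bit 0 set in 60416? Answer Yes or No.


0b1110110000000000, bit 0 = 0. No

No


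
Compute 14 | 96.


0b1110 | 0b1100000 = 0b1101110 = 110

110


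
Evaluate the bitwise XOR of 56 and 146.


0b111000 ^ 0b10010010 = 0b10101010 = 170

170


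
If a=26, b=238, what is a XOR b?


26 ^ 238 = 244

244


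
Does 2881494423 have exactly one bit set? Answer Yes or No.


0b10101011110000000001110110010111. Multiple bits set => No

No


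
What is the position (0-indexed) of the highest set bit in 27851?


0b110110011001011. Highest set bit at position 14

14


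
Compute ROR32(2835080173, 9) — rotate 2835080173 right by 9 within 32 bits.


Rotate 0b10101000111110111110001111101101 right by 9 (32-bit) = 0b11110110110101000111110111110001 = 4141121009

4141121009


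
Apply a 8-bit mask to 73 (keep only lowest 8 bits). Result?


73 & 255 = 73

73


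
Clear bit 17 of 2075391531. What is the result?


2075391531 & ~(1 << 17) = 2075260459

2075260459


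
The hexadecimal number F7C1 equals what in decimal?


F7C1 hex = 63425 decimal

63425


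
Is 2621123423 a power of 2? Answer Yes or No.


0b10011100001110110010101101011111. Multiple bits set => No

No


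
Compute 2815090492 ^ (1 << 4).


2815090492 ^ (1 << 4) = 2815090492 ^ 16 = 2815090476

2815090476


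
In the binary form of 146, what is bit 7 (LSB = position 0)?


0b10010010, position 7 = 1

1


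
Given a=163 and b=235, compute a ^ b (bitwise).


163 ^ 235 = 72

72


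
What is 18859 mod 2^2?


18859 & 3 = 3

3


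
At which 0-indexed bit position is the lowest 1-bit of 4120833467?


0b11110101100111101110110110111011. Lowest set bit at position 0

0


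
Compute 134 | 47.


0b10000110 | 0b101111 = 0b10101111 = 175

175


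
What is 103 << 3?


0b1100111 << 3 = 0b1100111000 = 824

824


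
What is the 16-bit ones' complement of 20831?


20831 ^ 65535 = 44704

44704


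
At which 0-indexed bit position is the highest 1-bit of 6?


0b110. Highest set bit at position 2

2


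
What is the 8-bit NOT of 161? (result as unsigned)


~0b10100001 = 0b1011110 = 94 (8-bit unsigned)

94


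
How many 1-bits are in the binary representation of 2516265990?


0b10010101111110110010110000000110 has 16 set bits

16


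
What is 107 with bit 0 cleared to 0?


107 & ~(1 << 0) = 106

106


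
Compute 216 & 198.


0b11011000 & 0b11000110 = 0b11000000 = 192

192


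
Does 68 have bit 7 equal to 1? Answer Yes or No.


0b1000100, bit 7 = 0. No

No


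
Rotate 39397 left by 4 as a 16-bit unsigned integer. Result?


Rotate 0b1001100111100101 left by 4 (16-bit) = 0b1001111001011001 = 40537

40537


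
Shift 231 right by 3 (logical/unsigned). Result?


0b11100111 >> 3 = 0b11100 = 28

28


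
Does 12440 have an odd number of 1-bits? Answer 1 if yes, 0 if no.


0b11000010011000 has 5 ones => parity 1

1


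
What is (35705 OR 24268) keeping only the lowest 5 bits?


Step 1: 35705 | 24268 = 57341
Step 2: 57341 & 31 = 29

29


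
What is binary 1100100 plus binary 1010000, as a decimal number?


1100100 + 1010000 = 10110100 = 180

180


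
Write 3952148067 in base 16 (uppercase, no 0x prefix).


3952148067 = EB90FE63 hex

EB90FE63


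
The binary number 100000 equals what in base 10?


100000 in decimal = 32

32


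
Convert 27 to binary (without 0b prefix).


27 = 11011 in binary

11011


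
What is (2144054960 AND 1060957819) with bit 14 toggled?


Step 1: 2144054960 & 1060957819 = 1057533488
Step 2: 1057533488 ^ (1 << 14) = 1057533488 ^ 16384 = 1057549872

1057549872


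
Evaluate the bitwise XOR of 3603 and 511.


0b111000010011 ^ 0b111111111 = 0b111111101100 = 4076

4076


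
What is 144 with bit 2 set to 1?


144 | (1 << 2) = 144 | 4 = 148

148


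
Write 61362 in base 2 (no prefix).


61362 = 1110111110110010 in binary

1110111110110010


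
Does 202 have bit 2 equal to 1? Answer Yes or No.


0b11001010, bit 2 = 0. No

No


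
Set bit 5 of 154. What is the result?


154 | (1 << 5) = 154 | 32 = 186

186


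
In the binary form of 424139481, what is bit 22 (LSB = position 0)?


0b11001010001111101101011011001, position 22 = 1

1


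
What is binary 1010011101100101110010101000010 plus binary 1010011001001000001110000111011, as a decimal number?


1010011101100101110010101000010 + 1010011001001000001110000111011 = 10100110110101110000000101111101 = 2799108477

2799108477


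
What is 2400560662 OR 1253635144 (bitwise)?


0b10001111000101011010011000010110 | 0b1001010101110001111010001001000 = 0b11001111101111011111011001011110 = 3485333086

3485333086


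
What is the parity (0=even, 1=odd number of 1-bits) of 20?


0b10100 has 2 ones => parity 0

0


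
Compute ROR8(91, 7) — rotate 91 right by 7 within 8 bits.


Rotate 0b1011011 right by 7 (8-bit) = 0b10110110 = 182

182


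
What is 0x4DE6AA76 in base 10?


4DE6AA76 hex = 1306962550 decimal

1306962550


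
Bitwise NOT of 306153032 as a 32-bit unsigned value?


~0b10010001111111000011001001000 = 0b11101101110000000111100110110111 = 3988814263 (32-bit unsigned)

3988814263


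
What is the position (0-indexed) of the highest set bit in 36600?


0b1000111011111000. Highest set bit at position 15

15


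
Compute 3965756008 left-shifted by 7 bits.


0b11101100011000001010001001101000 << 7 = 0b111011000110000010100010011010000000000 = 507616769024

507616769024


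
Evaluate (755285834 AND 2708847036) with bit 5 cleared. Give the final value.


Step 1: 755285834 & 2708847036 = 553957640
Step 2: 553957640 & ~(1 << 5) = 553957640

553957640


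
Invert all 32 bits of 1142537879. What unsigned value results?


1142537879 ^ 4294967295 = 3152429416

3152429416


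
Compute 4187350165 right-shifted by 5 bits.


0b11111001100101011110010010010101 >> 5 = 0b111110011001010111100100100 = 130854692

130854692


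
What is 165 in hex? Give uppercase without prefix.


165 = A5 hex

A5


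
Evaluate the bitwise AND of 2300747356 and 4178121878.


0b10001001001000101001111001011100 & 0b11111001000010010001010010010110 = 0b10001001000000000001010000010100 = 2298483732

2298483732


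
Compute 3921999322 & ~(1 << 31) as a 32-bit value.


3921999322 & ~(1 << 31) = 1774515674

1774515674


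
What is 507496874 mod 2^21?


507496874 & 2097151 = 2083242

2083242


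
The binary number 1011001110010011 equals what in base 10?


1011001110010011 in decimal = 45971

45971


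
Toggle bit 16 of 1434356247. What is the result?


1434356247 ^ (1 << 16) = 1434356247 ^ 65536 = 1434421783

1434421783


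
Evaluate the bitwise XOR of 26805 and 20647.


0b110100010110101 ^ 0b101000010100111 = 0b11100000010010 = 14354

14354


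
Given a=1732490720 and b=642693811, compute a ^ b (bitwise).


1732490720 ^ 642693811 = 1091374931

1091374931


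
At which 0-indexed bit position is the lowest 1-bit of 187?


0b10111011. Lowest set bit at position 0

0


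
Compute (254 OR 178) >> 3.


Step 1: 254 | 178 = 254
Step 2: 254 >> 3 = 31

31


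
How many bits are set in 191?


0b10111111 has 7 set bits

7


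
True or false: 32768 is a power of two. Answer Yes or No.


0b1000000000000000. Only one bit set => Yes

Yes


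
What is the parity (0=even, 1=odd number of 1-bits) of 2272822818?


0b10000111011110001000011000100010 has 13 ones => parity 1

1


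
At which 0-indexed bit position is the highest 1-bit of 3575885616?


0b11010101001000111010111100110000. Highest set bit at position 31

31


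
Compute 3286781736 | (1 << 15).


3286781736 | (1 << 15) = 3286781736 | 32768 = 3286814504

3286814504


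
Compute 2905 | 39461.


0b101101011001 | 0b1001101000100101 = 0b1001101101111101 = 39805

39805


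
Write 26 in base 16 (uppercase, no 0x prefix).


26 = 1A hex

1A


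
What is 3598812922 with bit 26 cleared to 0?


3598812922 & ~(1 << 26) = 3531704058

3531704058


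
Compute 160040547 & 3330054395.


0b1001100010100000011001100011 & 0b11000110011111001001100011111011 = 0b10000000000001100011 = 524387

524387


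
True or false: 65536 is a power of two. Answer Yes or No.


0b10000000000000000. Only one bit set => Yes

Yes


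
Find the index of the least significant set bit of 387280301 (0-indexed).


0b10111000101010110110110101101. Lowest set bit at position 0

0


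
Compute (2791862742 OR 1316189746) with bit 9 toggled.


Step 1: 2791862742 | 1316189746 = 4001069046
Step 2: 4001069046 ^ (1 << 9) = 4001069046 ^ 512 = 4001068534

4001068534


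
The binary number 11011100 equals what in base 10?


11011100 in decimal = 220

220


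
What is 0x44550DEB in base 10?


44550DEB hex = 1146424811 decimal

1146424811


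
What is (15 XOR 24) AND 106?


Step 1: 15 ^ 24 = 23
Step 2: 23 & 106 = 2

2


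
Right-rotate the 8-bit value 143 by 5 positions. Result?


Rotate 0b10001111 right by 5 (8-bit) = 0b1111100 = 124

124


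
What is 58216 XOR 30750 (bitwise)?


0b1110001101101000 ^ 0b111100000011110 = 0b1001101101110110 = 39798

39798


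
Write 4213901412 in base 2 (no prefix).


4213901412 = 11111011001010110000100001100100 in binary

11111011001010110000100001100100


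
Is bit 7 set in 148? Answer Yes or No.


0b10010100, bit 7 = 1. Yes

Yes


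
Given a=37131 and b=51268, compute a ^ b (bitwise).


37131 ^ 51268 = 22863

22863


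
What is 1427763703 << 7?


0b1010101000110011111000111110111 << 7 = 0b10101010001100111110001111101110000000 = 182753753984

182753753984


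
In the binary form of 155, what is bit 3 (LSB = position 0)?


0b10011011, position 3 = 1

1


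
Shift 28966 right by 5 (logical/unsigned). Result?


0b111000100100110 >> 5 = 0b1110001001 = 905

905


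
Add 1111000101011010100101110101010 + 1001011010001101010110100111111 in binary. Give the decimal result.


1111000101011010100101110101010 + 1001011010001101010110100111111 = 11000011111100111111100011101001 = 3287546089

3287546089


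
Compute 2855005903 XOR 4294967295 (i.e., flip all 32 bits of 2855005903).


2855005903 ^ 4294967295 = 1439961392

1439961392


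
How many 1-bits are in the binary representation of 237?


0b11101101 has 6 set bits

6


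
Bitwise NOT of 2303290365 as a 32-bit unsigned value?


~0b10001001010010010110101111111101 = 0b1110110101101101001010000000010 = 1991676930 (32-bit unsigned)

1991676930


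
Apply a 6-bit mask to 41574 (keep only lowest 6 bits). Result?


41574 & 63 = 38

38


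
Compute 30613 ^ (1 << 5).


30613 ^ (1 << 5) = 30613 ^ 32 = 30645

30645


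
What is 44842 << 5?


0b1010111100101010 << 5 = 0b101011110010101000000 = 1434944

1434944


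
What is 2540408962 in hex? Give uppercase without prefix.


2540408962 = 976B9082 hex

976B9082


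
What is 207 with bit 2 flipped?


207 ^ (1 << 2) = 207 ^ 4 = 203

203


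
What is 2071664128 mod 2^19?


2071664128 & 524287 = 202240

202240


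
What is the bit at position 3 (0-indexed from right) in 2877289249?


0b10101011011111111111001100100001, position 3 = 0

0


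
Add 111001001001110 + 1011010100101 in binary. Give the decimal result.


111001001001110 + 1011010100101 = 1000100011110011 = 35059

35059


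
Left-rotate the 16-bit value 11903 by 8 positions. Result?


Rotate 0b10111001111111 left by 8 (16-bit) = 0b111111100101110 = 32558

32558


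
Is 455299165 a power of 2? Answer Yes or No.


0b11011001000110101000001011101. Multiple bits set => No

No


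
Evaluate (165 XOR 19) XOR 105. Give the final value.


Step 1: 165 ^ 19 = 182
Step 2: 182 ^ 105 = 223

223


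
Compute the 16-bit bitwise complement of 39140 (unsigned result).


~0b1001100011100100 = 0b110011100011011 = 26395 (16-bit unsigned)

26395
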